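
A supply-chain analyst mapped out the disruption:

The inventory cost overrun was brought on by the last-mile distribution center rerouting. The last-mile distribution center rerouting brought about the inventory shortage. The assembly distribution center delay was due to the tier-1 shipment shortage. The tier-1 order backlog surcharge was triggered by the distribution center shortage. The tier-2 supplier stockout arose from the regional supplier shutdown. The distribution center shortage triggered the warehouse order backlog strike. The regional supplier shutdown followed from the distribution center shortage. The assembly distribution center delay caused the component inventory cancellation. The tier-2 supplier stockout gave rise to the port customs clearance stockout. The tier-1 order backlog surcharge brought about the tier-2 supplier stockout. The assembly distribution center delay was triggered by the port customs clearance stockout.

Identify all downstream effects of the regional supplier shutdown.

the assembly distribution center delay, the component inventory cancellation, the port customs clearance stockout, the tier-2 supplier stockout

Direct effects: the tier-2 supplier stockout.
2 steps out: the port customs clearance stockout.
3 steps out: the assembly distribution center delay.
4 steps out: the component inventory cancellation.
Not reachable from it: the last-mile distribution center rerouting, the distribution center shortage, the tier-1 order backlog surcharge, the tier-1 shipment shortage, the inventory shortage, the warehouse order backlog strike, the inventory cost overrun.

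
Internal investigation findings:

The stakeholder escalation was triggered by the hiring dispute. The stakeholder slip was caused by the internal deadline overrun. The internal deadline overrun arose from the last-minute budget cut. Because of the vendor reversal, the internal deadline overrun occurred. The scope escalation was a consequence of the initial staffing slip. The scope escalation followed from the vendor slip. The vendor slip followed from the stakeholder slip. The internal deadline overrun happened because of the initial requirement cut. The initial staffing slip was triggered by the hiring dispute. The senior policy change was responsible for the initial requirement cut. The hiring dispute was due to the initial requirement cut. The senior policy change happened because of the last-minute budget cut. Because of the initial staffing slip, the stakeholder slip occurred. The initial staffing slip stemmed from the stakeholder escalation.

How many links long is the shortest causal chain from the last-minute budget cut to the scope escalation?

Shortest chain: the last-minute budget cut → the internal deadline overrun → the stakeholder slip → the vendor slip → the scope escalation.

4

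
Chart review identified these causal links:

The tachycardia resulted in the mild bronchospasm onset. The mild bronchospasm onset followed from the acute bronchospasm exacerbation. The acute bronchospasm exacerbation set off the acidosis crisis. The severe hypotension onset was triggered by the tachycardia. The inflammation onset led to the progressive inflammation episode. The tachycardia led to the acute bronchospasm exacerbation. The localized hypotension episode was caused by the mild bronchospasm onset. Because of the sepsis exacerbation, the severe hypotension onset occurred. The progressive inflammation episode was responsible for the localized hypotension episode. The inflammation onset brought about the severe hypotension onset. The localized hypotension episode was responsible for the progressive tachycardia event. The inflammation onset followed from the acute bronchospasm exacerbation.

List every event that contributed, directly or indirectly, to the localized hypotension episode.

Immediate causes of the localized hypotension episode: the progressive inflammation episode, the mild bronchospasm onset.
Further upstream: the tachycardia, the acute bronchospasm exacerbation, the inflammation onset.

the acute bronchospasm exacerbation, the inflammation onset, the mild bronchospasm onset, the progressive inflammation episode, the tachycardia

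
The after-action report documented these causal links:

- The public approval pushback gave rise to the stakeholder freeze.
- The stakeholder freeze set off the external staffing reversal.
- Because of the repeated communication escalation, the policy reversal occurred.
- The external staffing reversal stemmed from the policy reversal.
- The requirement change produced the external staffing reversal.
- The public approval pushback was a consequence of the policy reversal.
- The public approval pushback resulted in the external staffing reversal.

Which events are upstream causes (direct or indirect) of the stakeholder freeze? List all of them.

Immediate cause of the stakeholder freeze: the public approval pushback.
Further upstream: the repeated communication escalation, the policy reversal.

the policy reversal, the public approval pushback, the repeated communication escalation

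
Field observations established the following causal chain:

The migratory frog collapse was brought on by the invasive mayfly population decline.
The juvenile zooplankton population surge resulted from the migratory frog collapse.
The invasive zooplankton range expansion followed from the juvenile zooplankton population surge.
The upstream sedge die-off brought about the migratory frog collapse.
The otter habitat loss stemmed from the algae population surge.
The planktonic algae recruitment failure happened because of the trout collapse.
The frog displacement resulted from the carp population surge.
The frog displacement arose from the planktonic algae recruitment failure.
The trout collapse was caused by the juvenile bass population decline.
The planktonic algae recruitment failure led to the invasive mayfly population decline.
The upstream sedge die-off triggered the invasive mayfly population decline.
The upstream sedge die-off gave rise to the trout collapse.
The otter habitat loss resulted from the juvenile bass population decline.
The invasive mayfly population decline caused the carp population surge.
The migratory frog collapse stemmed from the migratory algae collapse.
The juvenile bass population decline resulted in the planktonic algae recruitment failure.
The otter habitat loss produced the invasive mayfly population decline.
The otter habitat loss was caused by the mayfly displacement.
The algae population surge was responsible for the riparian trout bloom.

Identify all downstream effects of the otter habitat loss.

Direct effects: the invasive mayfly population decline.
2 steps out: the migratory frog collapse, the carp population surge.
3 steps out: the juvenile zooplankton population surge, the frog displacement.
4 steps out: the invasive zooplankton range expansion.
Not reachable from it: the algae population surge, the mayfly displacement, the juvenile bass population decline, the upstream sedge die-off, the trout collapse, the planktonic algae recruitment failure, the riparian trout bloom, the migratory algae collapse.

the carp population surge, the frog displacement, the invasive mayfly population decline, the invasive zooplankton range expansion, the juvenile zooplankton population surge, the migratory frog collapse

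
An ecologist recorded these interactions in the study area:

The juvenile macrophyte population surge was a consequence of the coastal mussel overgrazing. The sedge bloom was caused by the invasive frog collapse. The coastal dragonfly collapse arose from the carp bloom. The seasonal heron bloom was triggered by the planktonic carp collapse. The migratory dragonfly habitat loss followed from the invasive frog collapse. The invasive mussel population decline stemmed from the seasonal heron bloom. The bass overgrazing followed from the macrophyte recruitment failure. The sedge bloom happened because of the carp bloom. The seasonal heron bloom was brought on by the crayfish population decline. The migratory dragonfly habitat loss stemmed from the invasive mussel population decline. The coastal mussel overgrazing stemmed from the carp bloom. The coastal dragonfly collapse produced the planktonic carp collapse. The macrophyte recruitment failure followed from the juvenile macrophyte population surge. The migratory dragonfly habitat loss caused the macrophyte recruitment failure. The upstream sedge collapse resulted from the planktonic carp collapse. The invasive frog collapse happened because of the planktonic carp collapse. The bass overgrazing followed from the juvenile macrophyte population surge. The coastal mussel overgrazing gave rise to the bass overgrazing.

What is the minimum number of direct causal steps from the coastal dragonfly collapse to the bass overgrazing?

Shortest chain: the coastal dragonfly collapse → the planktonic carp collapse → the invasive frog collapse → the migratory dragonfly habitat loss → the macrophyte recruitment failure → the bass overgrazing.

5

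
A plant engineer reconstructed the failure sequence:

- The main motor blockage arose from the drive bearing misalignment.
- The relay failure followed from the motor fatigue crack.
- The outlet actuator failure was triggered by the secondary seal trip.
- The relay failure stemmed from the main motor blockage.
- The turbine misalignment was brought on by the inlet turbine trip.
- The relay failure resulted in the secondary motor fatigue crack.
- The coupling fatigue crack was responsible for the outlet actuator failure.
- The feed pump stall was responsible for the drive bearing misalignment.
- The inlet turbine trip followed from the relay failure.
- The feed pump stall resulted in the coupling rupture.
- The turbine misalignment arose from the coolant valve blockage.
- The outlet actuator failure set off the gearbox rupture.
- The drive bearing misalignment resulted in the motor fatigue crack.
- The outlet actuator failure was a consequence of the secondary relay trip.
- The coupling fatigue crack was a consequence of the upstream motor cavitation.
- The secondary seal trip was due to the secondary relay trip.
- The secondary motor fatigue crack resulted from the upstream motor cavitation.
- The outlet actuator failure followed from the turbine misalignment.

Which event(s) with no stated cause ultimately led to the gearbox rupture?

the coolant valve blockage, the feed pump stall, the secondary relay trip, the upstream motor cavitation

Tracing upstream from the gearbox rupture: the gearbox rupture ← the outlet actuator failure ← the turbine misalignment ← the inlet turbine trip ← the relay failure ← the main motor blockage ← the drive bearing misalignment ← the feed pump stall.
A separate upstream branch: the gearbox rupture ← the outlet actuator failure ← the coupling fatigue crack ← the upstream motor cavitation.
A separate upstream branch: the gearbox rupture ← the outlet actuator failure ← the secondary relay trip.
A separate upstream branch: the gearbox rupture ← the outlet actuator failure ← the turbine misalignment ← the coolant valve blockage.
Each of those chain origins has no stated cause.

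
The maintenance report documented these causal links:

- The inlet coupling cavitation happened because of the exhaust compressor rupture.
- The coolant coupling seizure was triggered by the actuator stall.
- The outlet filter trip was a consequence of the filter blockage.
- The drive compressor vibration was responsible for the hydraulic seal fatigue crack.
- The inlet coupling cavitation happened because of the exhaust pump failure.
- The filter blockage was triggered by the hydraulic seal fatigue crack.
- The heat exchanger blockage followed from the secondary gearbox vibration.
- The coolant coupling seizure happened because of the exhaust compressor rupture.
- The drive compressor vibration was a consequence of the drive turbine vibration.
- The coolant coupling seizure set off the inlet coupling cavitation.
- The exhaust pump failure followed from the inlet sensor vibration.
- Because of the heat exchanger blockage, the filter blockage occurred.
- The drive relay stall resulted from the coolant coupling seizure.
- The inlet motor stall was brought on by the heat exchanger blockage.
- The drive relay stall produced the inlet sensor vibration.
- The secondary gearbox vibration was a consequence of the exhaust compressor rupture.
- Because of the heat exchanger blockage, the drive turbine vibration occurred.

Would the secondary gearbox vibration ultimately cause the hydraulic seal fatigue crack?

Yes

There is a causal chain: the secondary gearbox vibration → the heat exchanger blockage → the drive turbine vibration → the drive compressor vibration → the hydraulic seal fatigue crack.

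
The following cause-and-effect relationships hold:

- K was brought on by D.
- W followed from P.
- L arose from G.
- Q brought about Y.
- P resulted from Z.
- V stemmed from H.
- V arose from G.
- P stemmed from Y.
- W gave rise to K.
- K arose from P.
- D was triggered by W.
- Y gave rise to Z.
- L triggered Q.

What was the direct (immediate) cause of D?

W

Upstream contributors include G, L, Q, Y, Z, P, but only W feeds directly into D.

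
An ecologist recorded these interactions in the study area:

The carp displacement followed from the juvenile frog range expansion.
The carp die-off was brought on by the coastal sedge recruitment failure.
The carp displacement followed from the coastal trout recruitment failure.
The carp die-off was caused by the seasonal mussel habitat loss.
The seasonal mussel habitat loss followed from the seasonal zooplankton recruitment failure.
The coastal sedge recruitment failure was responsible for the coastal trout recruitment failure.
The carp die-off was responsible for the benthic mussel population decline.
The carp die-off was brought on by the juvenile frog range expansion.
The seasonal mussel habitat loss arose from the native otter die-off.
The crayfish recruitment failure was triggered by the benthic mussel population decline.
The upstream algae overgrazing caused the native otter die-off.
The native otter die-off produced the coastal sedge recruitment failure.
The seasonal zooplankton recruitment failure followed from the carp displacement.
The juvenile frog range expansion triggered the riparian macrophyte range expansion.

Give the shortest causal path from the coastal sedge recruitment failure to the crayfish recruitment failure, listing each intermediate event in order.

the coastal sedge recruitment failure → the carp die-off → the benthic mussel population decline → the crayfish recruitment failure

the coastal sedge recruitment failure → the carp die-off
the carp die-off → the benthic mussel population decline
the benthic mussel population decline → the crayfish recruitment failure
Length: 3 steps.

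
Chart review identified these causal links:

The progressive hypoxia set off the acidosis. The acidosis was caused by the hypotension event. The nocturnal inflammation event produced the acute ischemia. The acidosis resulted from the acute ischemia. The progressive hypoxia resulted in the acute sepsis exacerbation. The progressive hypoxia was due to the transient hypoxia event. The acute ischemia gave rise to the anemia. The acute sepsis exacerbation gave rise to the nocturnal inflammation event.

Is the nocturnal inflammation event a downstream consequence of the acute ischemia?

No

The acute ischemia leads to the acidosis, the anemia; the nocturnal inflammation event is not among them.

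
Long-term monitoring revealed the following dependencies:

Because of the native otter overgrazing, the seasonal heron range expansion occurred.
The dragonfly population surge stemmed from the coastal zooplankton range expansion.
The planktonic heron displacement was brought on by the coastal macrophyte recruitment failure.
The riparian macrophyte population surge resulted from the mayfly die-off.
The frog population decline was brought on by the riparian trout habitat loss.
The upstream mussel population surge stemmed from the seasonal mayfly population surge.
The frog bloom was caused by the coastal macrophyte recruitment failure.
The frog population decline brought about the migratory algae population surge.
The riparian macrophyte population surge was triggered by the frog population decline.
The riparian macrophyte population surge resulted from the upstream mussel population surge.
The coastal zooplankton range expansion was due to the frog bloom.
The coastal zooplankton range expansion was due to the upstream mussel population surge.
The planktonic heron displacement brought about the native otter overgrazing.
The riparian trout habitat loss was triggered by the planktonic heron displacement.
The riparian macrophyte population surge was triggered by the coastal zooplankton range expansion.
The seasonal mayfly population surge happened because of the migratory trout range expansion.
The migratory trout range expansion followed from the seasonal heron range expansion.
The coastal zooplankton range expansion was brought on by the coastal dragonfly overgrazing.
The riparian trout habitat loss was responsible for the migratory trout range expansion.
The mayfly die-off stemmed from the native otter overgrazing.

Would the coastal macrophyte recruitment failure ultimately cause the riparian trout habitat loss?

There is a causal chain: the coastal macrophyte recruitment failure → the planktonic heron displacement → the riparian trout habitat loss.

Yes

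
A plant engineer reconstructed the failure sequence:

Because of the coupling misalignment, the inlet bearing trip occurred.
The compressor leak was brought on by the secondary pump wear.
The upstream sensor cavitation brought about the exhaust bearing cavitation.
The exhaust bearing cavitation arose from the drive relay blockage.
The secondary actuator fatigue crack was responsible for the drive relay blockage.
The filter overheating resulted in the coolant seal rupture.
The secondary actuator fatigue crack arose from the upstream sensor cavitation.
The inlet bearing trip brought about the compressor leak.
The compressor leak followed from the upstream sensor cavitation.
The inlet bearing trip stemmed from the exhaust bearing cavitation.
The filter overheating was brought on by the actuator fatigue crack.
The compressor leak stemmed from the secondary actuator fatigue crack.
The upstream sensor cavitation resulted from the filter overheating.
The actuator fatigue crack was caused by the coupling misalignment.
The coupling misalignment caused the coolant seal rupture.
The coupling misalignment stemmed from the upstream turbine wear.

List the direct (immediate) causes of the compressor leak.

the inlet bearing trip, the secondary actuator fatigue crack, the secondary pump wear, the upstream sensor cavitation

Upstream contributors include the upstream turbine wear, the coupling misalignment, the actuator fatigue crack, the filter overheating, the drive relay blockage, the exhaust bearing cavitation, but only the inlet bearing trip, the secondary actuator fatigue crack, the secondary pump wear, the upstream sensor cavitation feed directly into the compressor leak.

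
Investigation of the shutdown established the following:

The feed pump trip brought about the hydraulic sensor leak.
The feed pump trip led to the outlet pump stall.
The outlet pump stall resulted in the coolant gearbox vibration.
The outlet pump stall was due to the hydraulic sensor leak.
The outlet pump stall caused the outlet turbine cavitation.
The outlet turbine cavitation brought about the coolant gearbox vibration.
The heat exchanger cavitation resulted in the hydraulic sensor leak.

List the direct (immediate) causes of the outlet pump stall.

the feed pump trip, the hydraulic sensor leak

Upstream contributors include the heat exchanger cavitation, but only the feed pump trip, the hydraulic sensor leak feed directly into the outlet pump stall.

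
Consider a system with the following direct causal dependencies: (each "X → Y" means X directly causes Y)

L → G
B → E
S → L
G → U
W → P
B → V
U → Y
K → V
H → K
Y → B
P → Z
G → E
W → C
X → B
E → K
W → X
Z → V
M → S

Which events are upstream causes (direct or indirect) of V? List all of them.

Immediate causes of V: Z, B, K.
Further upstream: M, S, H, W, L, P, G, U, Y, X, E.

B, E, G, H, K, L, M, P, S, U, W, X, Y, Z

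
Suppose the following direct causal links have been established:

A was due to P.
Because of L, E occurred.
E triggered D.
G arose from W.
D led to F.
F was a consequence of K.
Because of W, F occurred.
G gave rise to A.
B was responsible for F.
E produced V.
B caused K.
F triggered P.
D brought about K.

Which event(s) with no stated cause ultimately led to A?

Tracing upstream from A: A ← G ← W.
A separate upstream branch: A ← P ← F ← D ← E ← L.
A separate upstream branch: A ← P ← F ← B.
Each of those chain origins has no stated cause.

B, L, W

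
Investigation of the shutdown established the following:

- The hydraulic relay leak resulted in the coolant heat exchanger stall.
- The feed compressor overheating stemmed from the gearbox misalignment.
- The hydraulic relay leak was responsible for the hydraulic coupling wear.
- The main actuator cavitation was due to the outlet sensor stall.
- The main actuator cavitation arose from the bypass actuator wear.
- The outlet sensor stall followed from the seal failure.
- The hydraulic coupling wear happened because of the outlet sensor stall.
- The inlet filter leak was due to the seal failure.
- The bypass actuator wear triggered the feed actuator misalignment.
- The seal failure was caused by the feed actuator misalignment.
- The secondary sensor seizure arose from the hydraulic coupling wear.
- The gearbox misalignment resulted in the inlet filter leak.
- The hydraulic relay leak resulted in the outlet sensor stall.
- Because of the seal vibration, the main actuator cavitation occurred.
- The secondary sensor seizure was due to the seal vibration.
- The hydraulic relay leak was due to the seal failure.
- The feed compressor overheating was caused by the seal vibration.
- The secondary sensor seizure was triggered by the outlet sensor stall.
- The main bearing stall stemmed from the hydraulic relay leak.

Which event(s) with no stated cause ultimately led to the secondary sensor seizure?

the bypass actuator wear, the seal vibration

Tracing upstream from the secondary sensor seizure: the secondary sensor seizure ← the outlet sensor stall ← the seal failure ← the feed actuator misalignment ← the bypass actuator wear.
A separate upstream branch: the secondary sensor seizure ← the seal vibration.
Each of those chain origins has no stated cause.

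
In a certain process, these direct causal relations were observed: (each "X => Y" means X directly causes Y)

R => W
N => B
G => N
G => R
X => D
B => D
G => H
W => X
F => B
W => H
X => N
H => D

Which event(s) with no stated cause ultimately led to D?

F, G

Tracing upstream from D: D ← H ← G.
A separate upstream branch: D ← B ← F.
Each of those chain origins has no stated cause.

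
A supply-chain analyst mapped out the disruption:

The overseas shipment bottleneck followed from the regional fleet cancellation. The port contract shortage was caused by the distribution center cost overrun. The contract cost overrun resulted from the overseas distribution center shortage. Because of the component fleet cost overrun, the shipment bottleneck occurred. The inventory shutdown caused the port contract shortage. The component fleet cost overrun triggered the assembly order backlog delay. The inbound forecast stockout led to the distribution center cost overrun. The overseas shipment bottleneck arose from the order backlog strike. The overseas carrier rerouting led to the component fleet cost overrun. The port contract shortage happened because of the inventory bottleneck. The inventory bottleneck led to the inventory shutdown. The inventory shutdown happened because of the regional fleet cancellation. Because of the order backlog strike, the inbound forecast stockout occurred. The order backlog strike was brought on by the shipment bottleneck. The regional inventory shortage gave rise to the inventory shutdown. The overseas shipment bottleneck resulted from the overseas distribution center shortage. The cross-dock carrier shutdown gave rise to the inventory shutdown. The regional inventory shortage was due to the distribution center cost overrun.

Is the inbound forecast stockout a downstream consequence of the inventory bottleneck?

The inventory bottleneck leads to the inventory shutdown, the port contract shortage; the inbound forecast stockout is not among them.

No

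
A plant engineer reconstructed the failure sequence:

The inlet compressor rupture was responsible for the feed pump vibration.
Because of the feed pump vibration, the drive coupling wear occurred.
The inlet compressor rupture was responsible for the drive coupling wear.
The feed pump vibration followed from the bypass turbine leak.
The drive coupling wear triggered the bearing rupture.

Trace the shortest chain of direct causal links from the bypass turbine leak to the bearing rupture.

the bypass turbine leak → the feed pump vibration → the drive coupling wear → the bearing rupture

the bypass turbine leak → the feed pump vibration
the feed pump vibration → the drive coupling wear
the drive coupling wear → the bearing rupture
Length: 3 steps.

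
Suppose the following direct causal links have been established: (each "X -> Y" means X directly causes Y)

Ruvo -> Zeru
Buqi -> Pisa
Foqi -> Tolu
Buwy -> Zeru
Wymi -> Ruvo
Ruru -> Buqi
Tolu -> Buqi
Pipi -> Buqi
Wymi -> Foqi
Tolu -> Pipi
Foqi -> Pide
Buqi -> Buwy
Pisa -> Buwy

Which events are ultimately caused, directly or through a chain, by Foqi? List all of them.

Buqi, Buwy, Pide, Pipi, Pisa, Tolu, Zeru

Direct effects: Pide, Tolu.
2 steps out: Pipi, Buqi.
3 steps out: Pisa, Buwy.
4 steps out: Zeru.
Not reachable from it: Wymi, Ruvo, Ruru.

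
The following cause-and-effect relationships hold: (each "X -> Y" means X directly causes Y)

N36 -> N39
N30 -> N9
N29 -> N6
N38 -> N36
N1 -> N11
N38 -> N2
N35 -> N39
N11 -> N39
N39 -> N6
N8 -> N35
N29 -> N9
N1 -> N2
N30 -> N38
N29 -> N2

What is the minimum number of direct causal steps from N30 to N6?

4

Shortest chain: N30 → N38 → N36 → N39 → N6.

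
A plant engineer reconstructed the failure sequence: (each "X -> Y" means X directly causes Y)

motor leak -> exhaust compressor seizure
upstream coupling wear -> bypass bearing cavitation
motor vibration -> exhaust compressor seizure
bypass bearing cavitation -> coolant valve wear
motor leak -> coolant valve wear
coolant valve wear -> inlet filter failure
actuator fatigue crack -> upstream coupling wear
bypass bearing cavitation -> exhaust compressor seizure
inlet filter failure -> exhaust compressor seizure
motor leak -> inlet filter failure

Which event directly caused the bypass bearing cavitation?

the upstream coupling wear

Upstream contributors include the actuator fatigue crack, but only the upstream coupling wear feeds directly into the bypass bearing cavitation.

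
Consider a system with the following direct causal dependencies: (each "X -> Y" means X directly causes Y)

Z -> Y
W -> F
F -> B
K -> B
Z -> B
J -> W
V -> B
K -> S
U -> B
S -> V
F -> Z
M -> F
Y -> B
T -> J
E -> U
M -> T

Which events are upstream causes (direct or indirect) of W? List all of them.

Immediate cause of W: J.
Further upstream: M, T.

J, M, T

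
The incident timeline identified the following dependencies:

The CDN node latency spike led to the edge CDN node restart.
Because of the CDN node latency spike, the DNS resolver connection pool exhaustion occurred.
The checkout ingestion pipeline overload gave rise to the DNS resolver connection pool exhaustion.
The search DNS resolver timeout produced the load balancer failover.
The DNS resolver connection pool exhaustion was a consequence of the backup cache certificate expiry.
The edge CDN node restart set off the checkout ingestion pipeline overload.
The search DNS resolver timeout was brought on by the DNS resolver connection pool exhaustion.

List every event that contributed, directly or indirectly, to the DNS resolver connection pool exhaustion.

Immediate causes of the DNS resolver connection pool exhaustion: the backup cache certificate expiry, the CDN node latency spike, the checkout ingestion pipeline overload.
Further upstream: the edge CDN node restart.

the CDN node latency spike, the backup cache certificate expiry, the checkout ingestion pipeline overload, the edge CDN node restart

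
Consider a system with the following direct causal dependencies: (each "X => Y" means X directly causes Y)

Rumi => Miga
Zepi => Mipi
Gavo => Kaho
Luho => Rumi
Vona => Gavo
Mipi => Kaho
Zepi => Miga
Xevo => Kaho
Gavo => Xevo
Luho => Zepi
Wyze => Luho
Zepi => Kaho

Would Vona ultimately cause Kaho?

Yes

There is a causal chain: Vona → Gavo → Kaho.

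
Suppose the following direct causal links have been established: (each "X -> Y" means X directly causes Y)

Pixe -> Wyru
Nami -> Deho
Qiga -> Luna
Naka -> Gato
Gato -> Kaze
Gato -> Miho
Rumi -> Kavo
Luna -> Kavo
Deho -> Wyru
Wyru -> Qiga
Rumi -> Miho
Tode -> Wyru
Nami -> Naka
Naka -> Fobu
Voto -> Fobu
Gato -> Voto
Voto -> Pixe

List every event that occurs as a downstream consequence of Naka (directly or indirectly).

Direct effects: Gato, Fobu.
2 steps out: Kaze, Voto, Miho.
3 steps out: Pixe.
4 steps out: Wyru.
5 steps out: Qiga.
6 steps out: Luna.
7 steps out: Kavo.
Not reachable from it: Nami, Deho, Rumi, Tode.

Fobu, Gato, Kavo, Kaze, Luna, Miho, Pixe, Qiga, Voto, Wyru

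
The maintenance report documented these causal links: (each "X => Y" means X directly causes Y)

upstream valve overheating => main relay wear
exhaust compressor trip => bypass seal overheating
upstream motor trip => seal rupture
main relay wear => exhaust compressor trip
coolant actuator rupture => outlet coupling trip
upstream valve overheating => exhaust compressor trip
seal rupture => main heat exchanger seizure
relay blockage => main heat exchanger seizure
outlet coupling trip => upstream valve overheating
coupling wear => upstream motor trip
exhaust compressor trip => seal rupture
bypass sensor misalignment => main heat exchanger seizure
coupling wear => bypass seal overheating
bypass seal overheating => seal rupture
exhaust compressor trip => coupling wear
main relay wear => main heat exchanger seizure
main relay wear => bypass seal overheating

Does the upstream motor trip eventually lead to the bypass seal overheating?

No

The upstream motor trip leads to the seal rupture, the main heat exchanger seizure; the bypass seal overheating is not among them.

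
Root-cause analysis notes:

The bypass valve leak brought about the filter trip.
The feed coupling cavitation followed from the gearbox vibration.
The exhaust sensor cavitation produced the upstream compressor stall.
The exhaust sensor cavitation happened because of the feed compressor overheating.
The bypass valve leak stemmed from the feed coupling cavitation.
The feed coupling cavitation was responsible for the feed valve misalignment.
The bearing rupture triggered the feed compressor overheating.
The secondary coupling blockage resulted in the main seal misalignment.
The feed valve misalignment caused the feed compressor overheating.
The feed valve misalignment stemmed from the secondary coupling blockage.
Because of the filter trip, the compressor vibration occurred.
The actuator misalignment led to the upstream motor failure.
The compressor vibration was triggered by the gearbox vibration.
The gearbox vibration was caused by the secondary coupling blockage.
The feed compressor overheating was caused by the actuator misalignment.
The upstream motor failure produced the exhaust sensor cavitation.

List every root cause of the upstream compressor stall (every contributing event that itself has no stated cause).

Tracing upstream from the upstream compressor stall: the upstream compressor stall ← the exhaust sensor cavitation ← the feed compressor overheating ← the feed valve misalignment ← the secondary coupling blockage.
A separate upstream branch: the upstream compressor stall ← the exhaust sensor cavitation ← the feed compressor overheating ← the actuator misalignment.
A separate upstream branch: the upstream compressor stall ← the exhaust sensor cavitation ← the feed compressor overheating ← the bearing rupture.
Each of those chain origins has no stated cause.

the actuator misalignment, the bearing rupture, the secondary coupling blockage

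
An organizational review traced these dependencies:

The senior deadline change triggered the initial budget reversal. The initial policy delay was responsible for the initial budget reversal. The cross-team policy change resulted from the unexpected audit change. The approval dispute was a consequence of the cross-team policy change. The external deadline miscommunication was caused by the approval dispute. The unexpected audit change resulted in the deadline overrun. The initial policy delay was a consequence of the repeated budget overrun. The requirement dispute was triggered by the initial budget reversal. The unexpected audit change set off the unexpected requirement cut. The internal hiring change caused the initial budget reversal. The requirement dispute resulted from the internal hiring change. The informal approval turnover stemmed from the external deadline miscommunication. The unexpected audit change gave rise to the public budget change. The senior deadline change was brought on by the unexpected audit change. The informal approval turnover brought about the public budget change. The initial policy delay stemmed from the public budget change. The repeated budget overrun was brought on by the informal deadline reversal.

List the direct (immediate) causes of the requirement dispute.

Upstream contributors include the informal deadline reversal, the unexpected audit change, the cross-team policy change, the repeated budget overrun, the approval dispute, the senior deadline change, the external deadline miscommunication, the informal approval turnover, the public budget change, the initial policy delay, but only the initial budget reversal, the internal hiring change feed directly into the requirement dispute.

the initial budget reversal, the internal hiring change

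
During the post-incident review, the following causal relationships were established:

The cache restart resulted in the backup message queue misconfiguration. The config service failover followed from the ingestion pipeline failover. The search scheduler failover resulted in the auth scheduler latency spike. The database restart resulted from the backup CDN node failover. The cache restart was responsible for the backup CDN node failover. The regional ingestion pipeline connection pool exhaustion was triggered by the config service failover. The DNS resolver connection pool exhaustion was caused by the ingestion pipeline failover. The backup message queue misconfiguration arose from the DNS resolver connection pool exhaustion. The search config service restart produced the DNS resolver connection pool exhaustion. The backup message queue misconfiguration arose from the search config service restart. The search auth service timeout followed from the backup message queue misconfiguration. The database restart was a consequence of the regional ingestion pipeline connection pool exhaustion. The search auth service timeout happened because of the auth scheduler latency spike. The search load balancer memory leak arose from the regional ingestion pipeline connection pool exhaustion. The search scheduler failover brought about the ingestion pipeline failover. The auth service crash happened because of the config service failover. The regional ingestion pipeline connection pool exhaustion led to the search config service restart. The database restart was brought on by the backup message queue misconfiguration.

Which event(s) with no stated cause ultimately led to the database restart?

Tracing upstream from the database restart: the database restart ← the regional ingestion pipeline connection pool exhaustion ← the config service failover ← the ingestion pipeline failover ← the search scheduler failover.
A separate upstream branch: the database restart ← the backup message queue misconfiguration ← the cache restart.
Each of those chain origins has no stated cause.

the cache restart, the search scheduler failover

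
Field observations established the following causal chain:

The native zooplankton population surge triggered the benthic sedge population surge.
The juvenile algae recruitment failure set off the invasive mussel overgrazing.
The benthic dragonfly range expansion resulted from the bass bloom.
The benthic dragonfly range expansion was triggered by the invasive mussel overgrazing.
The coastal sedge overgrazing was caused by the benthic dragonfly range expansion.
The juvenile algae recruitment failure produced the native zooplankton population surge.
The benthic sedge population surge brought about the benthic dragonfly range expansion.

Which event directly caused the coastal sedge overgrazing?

Upstream contributors include the juvenile algae recruitment failure, the native zooplankton population surge, the invasive mussel overgrazing, the benthic sedge population surge, the bass bloom, but only the benthic dragonfly range expansion feeds directly into the coastal sedge overgrazing.

the benthic dragonfly range expansion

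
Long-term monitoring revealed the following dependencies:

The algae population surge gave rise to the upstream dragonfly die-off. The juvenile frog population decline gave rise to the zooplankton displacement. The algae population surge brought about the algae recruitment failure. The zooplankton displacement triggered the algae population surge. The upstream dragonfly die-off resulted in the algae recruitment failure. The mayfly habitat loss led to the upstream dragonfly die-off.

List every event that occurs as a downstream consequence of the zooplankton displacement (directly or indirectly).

the algae population surge, the algae recruitment failure, the upstream dragonfly die-off

Direct effects: the algae population surge.
2 steps out: the upstream dragonfly die-off, the algae recruitment failure.
Not reachable from it: the juvenile frog population decline, the mayfly habitat loss.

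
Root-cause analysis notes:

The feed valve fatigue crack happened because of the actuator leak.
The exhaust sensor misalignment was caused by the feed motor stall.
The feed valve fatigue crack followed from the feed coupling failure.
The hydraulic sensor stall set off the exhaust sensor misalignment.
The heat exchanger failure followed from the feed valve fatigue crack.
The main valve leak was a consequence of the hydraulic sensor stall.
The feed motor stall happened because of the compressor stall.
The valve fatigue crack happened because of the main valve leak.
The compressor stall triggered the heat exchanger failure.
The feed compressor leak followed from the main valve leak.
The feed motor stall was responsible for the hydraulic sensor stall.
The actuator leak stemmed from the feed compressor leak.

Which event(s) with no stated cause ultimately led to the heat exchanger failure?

the compressor stall, the feed coupling failure

Tracing upstream from the heat exchanger failure: the heat exchanger failure ← the compressor stall.
A separate upstream branch: the heat exchanger failure ← the feed valve fatigue crack ← the feed coupling failure.
Each of those chain origins has no stated cause.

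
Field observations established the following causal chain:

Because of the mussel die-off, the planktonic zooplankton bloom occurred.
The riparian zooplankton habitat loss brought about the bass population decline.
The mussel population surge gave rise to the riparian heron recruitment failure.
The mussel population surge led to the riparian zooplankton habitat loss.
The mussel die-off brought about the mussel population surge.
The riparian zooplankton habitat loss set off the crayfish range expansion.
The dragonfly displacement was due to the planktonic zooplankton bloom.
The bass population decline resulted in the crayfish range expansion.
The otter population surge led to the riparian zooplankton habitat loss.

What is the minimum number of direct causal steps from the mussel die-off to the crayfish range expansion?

3

Shortest chain: the mussel die-off → the mussel population surge → the riparian zooplankton habitat loss → the crayfish range expansion.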